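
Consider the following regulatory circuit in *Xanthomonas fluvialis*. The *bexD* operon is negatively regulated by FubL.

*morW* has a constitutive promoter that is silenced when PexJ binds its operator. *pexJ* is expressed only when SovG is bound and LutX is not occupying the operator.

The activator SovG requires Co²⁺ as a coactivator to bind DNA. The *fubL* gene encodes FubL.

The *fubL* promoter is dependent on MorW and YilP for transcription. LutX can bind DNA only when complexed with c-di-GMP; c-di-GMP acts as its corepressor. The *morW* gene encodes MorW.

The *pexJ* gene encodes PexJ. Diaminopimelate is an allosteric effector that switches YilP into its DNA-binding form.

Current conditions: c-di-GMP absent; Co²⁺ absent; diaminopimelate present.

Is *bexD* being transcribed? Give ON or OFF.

OFF

Co²⁺ is absent, so SovG is inactive.
c-di-GMP is absent, so LutX is inactive.
Required activator SovG is absent, so *pexJ* is not transcribed.
So PexJ is not produced.
With no repressor bound, *morW* is transcribed.
So MorW is produced and active.
Diaminopimelate is present, so YilP is active.
No repressor is bound and MorW and YilP are active, so *fubL* is transcribed.
So FubL is produced and active.
With repressor FubL bound, *bexD* is not transcribed.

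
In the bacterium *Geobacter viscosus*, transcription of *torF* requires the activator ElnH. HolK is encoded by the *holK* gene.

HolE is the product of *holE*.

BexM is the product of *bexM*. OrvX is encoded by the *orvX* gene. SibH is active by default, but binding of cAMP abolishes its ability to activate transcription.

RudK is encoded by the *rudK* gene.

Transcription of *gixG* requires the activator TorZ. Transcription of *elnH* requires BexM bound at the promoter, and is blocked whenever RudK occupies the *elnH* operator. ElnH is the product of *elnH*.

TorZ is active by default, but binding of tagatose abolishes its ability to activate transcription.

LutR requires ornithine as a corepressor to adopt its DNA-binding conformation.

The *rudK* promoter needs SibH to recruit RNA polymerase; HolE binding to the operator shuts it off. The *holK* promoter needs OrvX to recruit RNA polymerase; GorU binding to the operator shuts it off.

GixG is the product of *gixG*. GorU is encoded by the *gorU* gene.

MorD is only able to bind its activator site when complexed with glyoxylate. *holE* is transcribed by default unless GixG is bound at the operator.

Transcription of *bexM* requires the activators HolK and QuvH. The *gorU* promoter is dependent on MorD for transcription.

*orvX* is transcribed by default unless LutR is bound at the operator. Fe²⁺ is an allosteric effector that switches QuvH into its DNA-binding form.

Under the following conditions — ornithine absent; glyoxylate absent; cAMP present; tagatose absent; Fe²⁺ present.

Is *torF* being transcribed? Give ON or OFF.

Glyoxylate is absent, so MorD is inactive.
Required activator MorD is absent, so *gorU* is not transcribed.
So GorU is not produced.
Ornithine is absent, so LutR is inactive.
With no repressor bound, *orvX* is transcribed.
So OrvX is produced and active.
No repressor is bound and OrvX is active, so *holK* is transcribed.
So HolK is produced and active.
Fe²⁺ is present, so QuvH is active.
No repressor is bound and HolK and QuvH are active, so *bexM* is transcribed.
So BexM is produced and active.
cAMP is present, so SibH is inactive.
Tagatose is absent, so TorZ is active.
No repressor is bound and TorZ is active, so *gixG* is transcribed.
So GixG is produced and active.
With repressor GixG bound, *holE* is not transcribed.
So HolE is not produced.
Required activator SibH is absent, so *rudK* is not transcribed.
So RudK is not produced.
No repressor is bound and BexM is active, so *elnH* is transcribed.
So ElnH is produced and active.
No repressor is bound and ElnH is active, so *torF* is transcribed.

ON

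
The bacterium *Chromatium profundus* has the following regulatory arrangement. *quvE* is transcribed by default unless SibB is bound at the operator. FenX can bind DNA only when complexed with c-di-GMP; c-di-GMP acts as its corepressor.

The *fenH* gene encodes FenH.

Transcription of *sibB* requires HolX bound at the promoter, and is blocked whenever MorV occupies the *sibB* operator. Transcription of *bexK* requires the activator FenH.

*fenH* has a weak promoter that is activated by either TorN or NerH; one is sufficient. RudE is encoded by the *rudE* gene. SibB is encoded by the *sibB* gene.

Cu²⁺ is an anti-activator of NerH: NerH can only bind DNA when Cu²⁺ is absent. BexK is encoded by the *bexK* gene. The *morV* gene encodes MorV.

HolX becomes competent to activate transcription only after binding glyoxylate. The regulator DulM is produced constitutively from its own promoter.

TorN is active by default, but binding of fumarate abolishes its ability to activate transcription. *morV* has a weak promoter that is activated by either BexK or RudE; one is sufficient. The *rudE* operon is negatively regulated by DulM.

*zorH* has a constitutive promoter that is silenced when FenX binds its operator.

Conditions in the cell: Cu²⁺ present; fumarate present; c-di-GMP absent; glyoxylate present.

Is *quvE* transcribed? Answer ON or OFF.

Fumarate is present, so TorN is inactive.
Cu²⁺ is present, so NerH is inactive.
No activator is available at the *fenH* promoter, so *fenH* is not transcribed.
So FenH is not produced.
Required activator FenH is absent, so *bexK* is not transcribed.
So BexK is not produced.
DulM is produced constitutively and is active.
With repressor DulM bound, *rudE* is not transcribed.
So RudE is not produced.
No activator is available at the *morV* promoter, so *morV* is not transcribed.
So MorV is not produced.
Glyoxylate is present, so HolX is active.
No repressor is bound and HolX is active, so *sibB* is transcribed.
So SibB is produced and active.
With repressor SibB bound, *quvE* is not transcribed.

OFF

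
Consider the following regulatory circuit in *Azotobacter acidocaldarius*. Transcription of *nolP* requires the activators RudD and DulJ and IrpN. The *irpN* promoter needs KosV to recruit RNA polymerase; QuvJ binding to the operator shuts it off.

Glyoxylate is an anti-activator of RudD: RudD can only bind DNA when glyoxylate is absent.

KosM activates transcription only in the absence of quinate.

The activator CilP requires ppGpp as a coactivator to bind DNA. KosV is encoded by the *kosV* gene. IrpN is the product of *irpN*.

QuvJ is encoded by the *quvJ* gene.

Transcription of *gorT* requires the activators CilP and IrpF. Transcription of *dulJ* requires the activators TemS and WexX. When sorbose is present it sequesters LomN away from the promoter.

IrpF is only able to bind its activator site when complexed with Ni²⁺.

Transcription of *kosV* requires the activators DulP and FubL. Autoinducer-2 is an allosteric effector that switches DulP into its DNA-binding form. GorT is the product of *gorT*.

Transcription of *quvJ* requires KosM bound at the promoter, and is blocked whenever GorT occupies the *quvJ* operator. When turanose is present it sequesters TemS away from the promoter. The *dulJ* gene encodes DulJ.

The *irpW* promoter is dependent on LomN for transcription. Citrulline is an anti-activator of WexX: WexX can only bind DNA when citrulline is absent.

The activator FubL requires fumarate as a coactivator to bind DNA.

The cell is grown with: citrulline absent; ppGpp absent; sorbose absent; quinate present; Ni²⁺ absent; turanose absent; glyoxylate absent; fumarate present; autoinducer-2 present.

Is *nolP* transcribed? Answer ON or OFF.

ON

Glyoxylate is absent, so RudD is active.
Turanose is absent, so TemS is active.
Citrulline is absent, so WexX is active.
No repressor is bound and TemS and WexX are active, so *dulJ* is transcribed.
So DulJ is produced and active.
Autoinducer-2 is present, so DulP is active.
Fumarate is present, so FubL is active.
No repressor is bound and DulP and FubL are active, so *kosV* is transcribed.
So KosV is produced and active.
ppGpp is absent, so CilP is inactive.
Ni²⁺ is absent, so IrpF is inactive.
Required activator CilP is absent, so *gorT* is not transcribed.
So GorT is not produced.
Quinate is present, so KosM is inactive.
Required activator KosM is absent, so *quvJ* is not transcribed.
So QuvJ is not produced.
No repressor is bound and KosV is active, so *irpN* is transcribed.
So IrpN is produced and active.
No repressor is bound and RudD and DulJ and IrpN are active, so *nolP* is transcribed.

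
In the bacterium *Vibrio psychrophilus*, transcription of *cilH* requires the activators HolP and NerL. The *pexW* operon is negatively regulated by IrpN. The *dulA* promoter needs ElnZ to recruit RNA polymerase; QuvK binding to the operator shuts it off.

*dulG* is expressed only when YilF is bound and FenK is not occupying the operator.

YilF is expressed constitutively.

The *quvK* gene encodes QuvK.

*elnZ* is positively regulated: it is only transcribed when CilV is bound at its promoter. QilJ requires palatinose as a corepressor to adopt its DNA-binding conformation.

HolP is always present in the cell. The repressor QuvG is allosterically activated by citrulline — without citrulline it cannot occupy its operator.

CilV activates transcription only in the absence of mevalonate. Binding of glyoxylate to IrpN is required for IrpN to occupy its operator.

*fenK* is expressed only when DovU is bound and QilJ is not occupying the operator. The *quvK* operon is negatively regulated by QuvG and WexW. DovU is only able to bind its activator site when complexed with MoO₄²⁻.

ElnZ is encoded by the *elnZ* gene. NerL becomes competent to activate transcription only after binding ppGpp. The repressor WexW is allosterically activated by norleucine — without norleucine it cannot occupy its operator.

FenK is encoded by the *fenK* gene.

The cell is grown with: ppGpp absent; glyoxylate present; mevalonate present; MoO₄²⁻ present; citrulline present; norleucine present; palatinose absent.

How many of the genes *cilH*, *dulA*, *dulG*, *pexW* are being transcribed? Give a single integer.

HolP is produced constitutively and is active.
ppGpp is absent, so NerL is inactive.
Required activator NerL is absent, so *cilH* is not transcribed.
→ *cilH* is OFF.
Citrulline is present, so QuvG is active.
Norleucine is present, so WexW is active.
With repressor QuvG bound, *quvK* is not transcribed.
So QuvK is not produced.
Mevalonate is present, so CilV is inactive.
Required activator CilV is absent, so *elnZ* is not transcribed.
So ElnZ is not produced.
Required activator ElnZ is absent, so *dulA* is not transcribed.
→ *dulA* is OFF.
YilF is produced constitutively and is active.
Palatinose is absent, so QilJ is inactive.
MoO₄²⁻ is present, so DovU is active.
No repressor is bound and DovU is active, so *fenK* is transcribed.
So FenK is produced and active.
With repressor FenK bound, *dulG* is not transcribed.
→ *dulG* is OFF.
Glyoxylate is present, so IrpN is active.
With repressor IrpN bound, *pexW* is not transcribed.
→ *pexW* is OFF.
0 of the 4 genes are transcribed.

0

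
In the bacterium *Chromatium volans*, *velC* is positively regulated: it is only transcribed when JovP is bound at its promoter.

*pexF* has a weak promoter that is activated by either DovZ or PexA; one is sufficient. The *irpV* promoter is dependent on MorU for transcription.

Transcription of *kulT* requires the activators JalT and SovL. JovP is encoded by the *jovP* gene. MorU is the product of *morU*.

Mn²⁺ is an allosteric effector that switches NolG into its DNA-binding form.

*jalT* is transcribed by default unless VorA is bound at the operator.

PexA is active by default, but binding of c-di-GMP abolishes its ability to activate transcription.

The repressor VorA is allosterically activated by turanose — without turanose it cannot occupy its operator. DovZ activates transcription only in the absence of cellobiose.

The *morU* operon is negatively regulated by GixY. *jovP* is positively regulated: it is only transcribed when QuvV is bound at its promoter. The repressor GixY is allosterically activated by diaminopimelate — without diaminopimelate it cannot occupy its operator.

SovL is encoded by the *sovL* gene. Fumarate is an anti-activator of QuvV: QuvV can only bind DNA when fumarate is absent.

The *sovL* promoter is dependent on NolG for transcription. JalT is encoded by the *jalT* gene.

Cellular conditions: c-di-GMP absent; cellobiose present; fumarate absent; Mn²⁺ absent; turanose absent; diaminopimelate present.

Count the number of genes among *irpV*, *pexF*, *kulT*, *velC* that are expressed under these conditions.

Diaminopimelate is present, so GixY is active.
With repressor GixY bound, *morU* is not transcribed.
So MorU is not produced.
Required activator MorU is absent, so *irpV* is not transcribed.
→ *irpV* is OFF.
Cellobiose is present, so DovZ is inactive.
c-di-GMP is absent, so PexA is active.
Activator PexA is present, so *pexF* is transcribed.
→ *pexF* is ON.
Turanose is absent, so VorA is inactive.
With no repressor bound, *jalT* is transcribed.
So JalT is produced and active.
Mn²⁺ is absent, so NolG is inactive.
Required activator NolG is absent, so *sovL* is not transcribed.
So SovL is not produced.
Required activator SovL is absent, so *kulT* is not transcribed.
→ *kulT* is OFF.
Fumarate is absent, so QuvV is active.
No repressor is bound and QuvV is active, so *jovP* is transcribed.
So JovP is produced and active.
No repressor is bound and JovP is active, so *velC* is transcribed.
→ *velC* is ON.
2 of the 4 genes are transcribed.

2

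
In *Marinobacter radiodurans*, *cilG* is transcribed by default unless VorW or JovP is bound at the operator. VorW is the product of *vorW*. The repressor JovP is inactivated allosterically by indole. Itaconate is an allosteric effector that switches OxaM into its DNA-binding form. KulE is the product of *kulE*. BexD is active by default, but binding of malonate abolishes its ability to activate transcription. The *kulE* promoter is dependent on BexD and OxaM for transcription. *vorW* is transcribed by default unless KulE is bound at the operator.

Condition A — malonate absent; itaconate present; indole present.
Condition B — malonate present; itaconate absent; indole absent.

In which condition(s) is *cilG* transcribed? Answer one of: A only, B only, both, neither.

A only

Condition A:
Malonate is absent, so BexD is active.
Itaconate is present, so OxaM is active.
No repressor is bound and BexD and OxaM are active, so *kulE* is transcribed.
So KulE is produced and active.
With repressor KulE bound, *vorW* is not transcribed.
So VorW is not produced.
Indole is present, so JovP is inactive.
With no repressor bound, *cilG* is transcribed.
→ *cilG* is ON in A.
Condition B:
Malonate is present, so BexD is inactive.
Itaconate is absent, so OxaM is inactive.
Required activator BexD is absent, so *kulE* is not transcribed.
So KulE is not produced.
With no repressor bound, *vorW* is transcribed.
So VorW is produced and active.
Indole is absent, so JovP is active.
With repressor VorW bound, *cilG* is not transcribed.
→ *cilG* is OFF in B.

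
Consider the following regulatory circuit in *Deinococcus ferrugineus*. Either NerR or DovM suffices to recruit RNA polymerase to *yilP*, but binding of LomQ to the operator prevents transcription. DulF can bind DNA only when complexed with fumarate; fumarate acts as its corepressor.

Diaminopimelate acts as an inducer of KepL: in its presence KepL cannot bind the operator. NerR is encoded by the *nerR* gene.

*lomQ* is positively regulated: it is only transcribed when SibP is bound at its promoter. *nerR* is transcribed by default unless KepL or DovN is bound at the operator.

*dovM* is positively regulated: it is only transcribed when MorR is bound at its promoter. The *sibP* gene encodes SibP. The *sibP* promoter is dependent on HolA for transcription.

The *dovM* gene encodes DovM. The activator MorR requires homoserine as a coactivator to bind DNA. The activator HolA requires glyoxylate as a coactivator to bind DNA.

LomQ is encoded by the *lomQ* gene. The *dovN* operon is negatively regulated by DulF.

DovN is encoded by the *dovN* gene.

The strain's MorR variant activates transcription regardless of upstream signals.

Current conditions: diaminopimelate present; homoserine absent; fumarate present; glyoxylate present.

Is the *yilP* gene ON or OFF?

OFF

Glyoxylate is present, so HolA is active.
No repressor is bound and HolA is active, so *sibP* is transcribed.
So SibP is produced and active.
No repressor is bound and SibP is active, so *lomQ* is transcribed.
So LomQ is produced and active.
Diaminopimelate is present, so KepL is inactive.
Fumarate is present, so DulF is active.
With repressor DulF bound, *dovN* is not transcribed.
So DovN is not produced.
With no repressor bound, *nerR* is transcribed.
So NerR is produced and active.
MorR is constitutively active in this strain.
No repressor is bound and MorR is active, so *dovM* is transcribed.
So DovM is produced and active.
With repressor LomQ bound, *yilP* is not transcribed.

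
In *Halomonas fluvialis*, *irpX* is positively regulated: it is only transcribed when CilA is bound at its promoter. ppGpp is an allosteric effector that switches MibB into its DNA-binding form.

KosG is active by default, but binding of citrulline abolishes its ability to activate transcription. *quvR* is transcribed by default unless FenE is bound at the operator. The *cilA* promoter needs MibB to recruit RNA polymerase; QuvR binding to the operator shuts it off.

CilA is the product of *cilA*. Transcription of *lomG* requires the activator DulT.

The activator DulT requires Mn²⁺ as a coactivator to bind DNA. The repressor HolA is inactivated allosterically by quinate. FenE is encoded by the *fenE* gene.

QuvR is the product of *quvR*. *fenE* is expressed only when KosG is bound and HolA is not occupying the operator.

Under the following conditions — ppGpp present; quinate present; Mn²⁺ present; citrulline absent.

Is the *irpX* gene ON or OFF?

ON

Quinate is present, so HolA is inactive.
Citrulline is absent, so KosG is active.
No repressor is bound and KosG is active, so *fenE* is transcribed.
So FenE is produced and active.
With repressor FenE bound, *quvR* is not transcribed.
So QuvR is not produced.
ppGpp is present, so MibB is active.
No repressor is bound and MibB is active, so *cilA* is transcribed.
So CilA is produced and active.
No repressor is bound and CilA is active, so *irpX* is transcribed.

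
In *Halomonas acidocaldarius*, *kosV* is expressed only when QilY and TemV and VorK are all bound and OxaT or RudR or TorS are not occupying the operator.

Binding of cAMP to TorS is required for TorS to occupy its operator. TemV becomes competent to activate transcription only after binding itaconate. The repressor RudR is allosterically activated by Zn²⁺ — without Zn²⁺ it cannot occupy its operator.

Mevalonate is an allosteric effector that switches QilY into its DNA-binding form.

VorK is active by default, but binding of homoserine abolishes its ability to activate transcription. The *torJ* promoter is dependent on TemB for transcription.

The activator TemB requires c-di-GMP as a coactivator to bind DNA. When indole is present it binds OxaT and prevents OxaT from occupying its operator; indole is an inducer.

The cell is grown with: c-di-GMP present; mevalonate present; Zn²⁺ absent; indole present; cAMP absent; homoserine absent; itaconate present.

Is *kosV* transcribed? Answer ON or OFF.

ON

Indole is present, so OxaT is inactive.
Zn²⁺ is absent, so RudR is inactive.
Mevalonate is present, so QilY is active.
Itaconate is present, so TemV is active.
cAMP is absent, so TorS is inactive.
Homoserine is absent, so VorK is active.
No repressor is bound and QilY and TemV and VorK are active, so *kosV* is transcribed.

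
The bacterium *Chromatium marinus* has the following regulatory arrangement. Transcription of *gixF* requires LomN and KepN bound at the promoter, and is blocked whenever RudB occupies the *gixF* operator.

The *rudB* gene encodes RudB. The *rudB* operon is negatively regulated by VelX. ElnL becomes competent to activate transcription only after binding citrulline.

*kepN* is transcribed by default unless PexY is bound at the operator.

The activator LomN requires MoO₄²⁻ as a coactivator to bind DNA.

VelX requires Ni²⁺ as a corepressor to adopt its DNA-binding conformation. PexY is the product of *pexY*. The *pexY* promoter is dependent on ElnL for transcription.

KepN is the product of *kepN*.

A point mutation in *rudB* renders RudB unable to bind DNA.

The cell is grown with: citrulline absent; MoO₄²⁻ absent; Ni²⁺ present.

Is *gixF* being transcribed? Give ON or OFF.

RudB is non-functional in this strain, so it has no effect.
MoO₄²⁻ is absent, so LomN is inactive.
Citrulline is absent, so ElnL is inactive.
Required activator ElnL is absent, so *pexY* is not transcribed.
So PexY is not produced.
With no repressor bound, *kepN* is transcribed.
So KepN is produced and active.
Required activator LomN is absent, so *gixF* is not transcribed.

OFF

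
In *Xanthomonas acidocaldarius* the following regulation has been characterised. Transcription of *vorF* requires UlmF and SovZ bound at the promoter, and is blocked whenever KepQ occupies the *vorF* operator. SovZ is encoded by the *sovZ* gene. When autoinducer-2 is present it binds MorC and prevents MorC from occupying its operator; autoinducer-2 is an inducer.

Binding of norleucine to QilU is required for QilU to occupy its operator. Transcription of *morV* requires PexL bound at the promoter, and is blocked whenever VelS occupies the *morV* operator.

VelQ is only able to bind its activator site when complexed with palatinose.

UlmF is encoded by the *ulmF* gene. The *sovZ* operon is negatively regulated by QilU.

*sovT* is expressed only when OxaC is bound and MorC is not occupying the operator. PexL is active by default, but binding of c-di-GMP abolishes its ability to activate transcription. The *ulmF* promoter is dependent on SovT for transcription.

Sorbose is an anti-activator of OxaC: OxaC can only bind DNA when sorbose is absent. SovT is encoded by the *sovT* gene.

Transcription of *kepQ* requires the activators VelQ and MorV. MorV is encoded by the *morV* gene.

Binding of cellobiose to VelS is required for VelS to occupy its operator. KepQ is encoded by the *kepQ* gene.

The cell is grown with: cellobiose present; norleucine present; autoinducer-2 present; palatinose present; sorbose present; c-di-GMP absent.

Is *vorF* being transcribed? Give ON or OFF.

Palatinose is present, so VelQ is active.
Cellobiose is present, so VelS is active.
c-di-GMP is absent, so PexL is active.
With repressor VelS bound, *morV* is not transcribed.
So MorV is not produced.
Required activator MorV is absent, so *kepQ* is not transcribed.
So KepQ is not produced.
Sorbose is present, so OxaC is inactive.
Autoinducer-2 is present, so MorC is inactive.
Required activator OxaC is absent, so *sovT* is not transcribed.
So SovT is not produced.
Required activator SovT is absent, so *ulmF* is not transcribed.
So UlmF is not produced.
Norleucine is present, so QilU is active.
With repressor QilU bound, *sovZ* is not transcribed.
So SovZ is not produced.
Required activator UlmF is absent, so *vorF* is not transcribed.

OFF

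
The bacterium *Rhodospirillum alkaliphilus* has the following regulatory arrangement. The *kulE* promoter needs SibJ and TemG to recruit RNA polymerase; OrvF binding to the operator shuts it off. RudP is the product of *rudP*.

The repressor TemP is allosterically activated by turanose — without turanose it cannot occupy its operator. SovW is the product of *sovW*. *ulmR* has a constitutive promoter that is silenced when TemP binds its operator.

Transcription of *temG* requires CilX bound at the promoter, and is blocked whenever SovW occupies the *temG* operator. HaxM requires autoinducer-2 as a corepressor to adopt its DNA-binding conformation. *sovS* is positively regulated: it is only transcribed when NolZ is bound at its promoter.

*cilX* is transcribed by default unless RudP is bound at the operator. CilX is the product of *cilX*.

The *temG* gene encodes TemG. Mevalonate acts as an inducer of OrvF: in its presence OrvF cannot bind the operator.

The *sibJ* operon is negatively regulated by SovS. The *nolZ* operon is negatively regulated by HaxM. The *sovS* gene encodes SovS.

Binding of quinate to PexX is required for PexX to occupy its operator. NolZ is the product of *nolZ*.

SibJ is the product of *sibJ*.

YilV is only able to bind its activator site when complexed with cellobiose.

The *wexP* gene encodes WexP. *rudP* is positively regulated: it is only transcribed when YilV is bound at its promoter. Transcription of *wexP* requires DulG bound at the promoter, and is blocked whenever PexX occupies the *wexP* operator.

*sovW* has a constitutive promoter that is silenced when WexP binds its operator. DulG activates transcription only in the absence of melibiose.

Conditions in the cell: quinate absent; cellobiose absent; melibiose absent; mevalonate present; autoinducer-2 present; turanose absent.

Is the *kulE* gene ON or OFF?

ON

Autoinducer-2 is present, so HaxM is active.
With repressor HaxM bound, *nolZ* is not transcribed.
So NolZ is not produced.
Required activator NolZ is absent, so *sovS* is not transcribed.
So SovS is not produced.
With no repressor bound, *sibJ* is transcribed.
So SibJ is produced and active.
Mevalonate is present, so OrvF is inactive.
Melibiose is absent, so DulG is active.
Quinate is absent, so PexX is inactive.
No repressor is bound and DulG is active, so *wexP* is transcribed.
So WexP is produced and active.
With repressor WexP bound, *sovW* is not transcribed.
So SovW is not produced.
Cellobiose is absent, so YilV is inactive.
Required activator YilV is absent, so *rudP* is not transcribed.
So RudP is not produced.
With no repressor bound, *cilX* is transcribed.
So CilX is produced and active.
No repressor is bound and CilX is active, so *temG* is transcribed.
So TemG is produced and active.
No repressor is bound and SibJ and TemG are active, so *kulE* is transcribed.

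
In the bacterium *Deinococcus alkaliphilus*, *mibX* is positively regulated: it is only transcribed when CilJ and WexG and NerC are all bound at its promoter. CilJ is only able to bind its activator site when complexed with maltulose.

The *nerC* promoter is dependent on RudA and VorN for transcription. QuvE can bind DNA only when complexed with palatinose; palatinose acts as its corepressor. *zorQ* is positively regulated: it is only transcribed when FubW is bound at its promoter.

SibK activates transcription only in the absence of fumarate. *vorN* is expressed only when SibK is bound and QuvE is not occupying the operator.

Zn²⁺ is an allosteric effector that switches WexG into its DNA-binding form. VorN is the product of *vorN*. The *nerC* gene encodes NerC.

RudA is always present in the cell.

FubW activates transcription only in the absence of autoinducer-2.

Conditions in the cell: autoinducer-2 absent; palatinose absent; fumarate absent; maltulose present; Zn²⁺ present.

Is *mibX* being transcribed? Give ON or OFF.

ON

Maltulose is present, so CilJ is active.
Zn²⁺ is present, so WexG is active.
RudA is produced constitutively and is active.
Fumarate is absent, so SibK is active.
Palatinose is absent, so QuvE is inactive.
No repressor is bound and SibK is active, so *vorN* is transcribed.
So VorN is produced and active.
No repressor is bound and RudA and VorN are active, so *nerC* is transcribed.
So NerC is produced and active.
No repressor is bound and CilJ and WexG and NerC are active, so *mibX* is transcribed.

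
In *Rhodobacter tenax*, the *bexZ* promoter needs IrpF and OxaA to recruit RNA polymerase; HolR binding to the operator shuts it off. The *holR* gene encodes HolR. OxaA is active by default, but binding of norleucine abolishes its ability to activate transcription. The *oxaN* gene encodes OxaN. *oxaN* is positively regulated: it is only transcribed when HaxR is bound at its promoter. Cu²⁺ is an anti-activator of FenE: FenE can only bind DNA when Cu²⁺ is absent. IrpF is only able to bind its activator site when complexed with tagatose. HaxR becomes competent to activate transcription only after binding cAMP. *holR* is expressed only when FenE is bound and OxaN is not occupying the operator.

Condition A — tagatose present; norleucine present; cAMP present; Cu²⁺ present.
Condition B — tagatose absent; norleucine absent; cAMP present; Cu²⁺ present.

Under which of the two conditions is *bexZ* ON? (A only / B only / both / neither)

neither

Condition A:
Tagatose is present, so IrpF is active.
Norleucine is present, so OxaA is inactive.
cAMP is present, so HaxR is active.
No repressor is bound and HaxR is active, so *oxaN* is transcribed.
So OxaN is produced and active.
Cu²⁺ is present, so FenE is inactive.
With repressor OxaN bound, *holR* is not transcribed.
So HolR is not produced.
Required activator OxaA is absent, so *bexZ* is not transcribed.
→ *bexZ* is OFF in A.
Condition B:
Tagatose is absent, so IrpF is inactive.
Norleucine is absent, so OxaA is active.
cAMP is present, so HaxR is active.
No repressor is bound and HaxR is active, so *oxaN* is transcribed.
So OxaN is produced and active.
Cu²⁺ is present, so FenE is inactive.
With repressor OxaN bound, *holR* is not transcribed.
So HolR is not produced.
Required activator IrpF is absent, so *bexZ* is not transcribed.
→ *bexZ* is OFF in B.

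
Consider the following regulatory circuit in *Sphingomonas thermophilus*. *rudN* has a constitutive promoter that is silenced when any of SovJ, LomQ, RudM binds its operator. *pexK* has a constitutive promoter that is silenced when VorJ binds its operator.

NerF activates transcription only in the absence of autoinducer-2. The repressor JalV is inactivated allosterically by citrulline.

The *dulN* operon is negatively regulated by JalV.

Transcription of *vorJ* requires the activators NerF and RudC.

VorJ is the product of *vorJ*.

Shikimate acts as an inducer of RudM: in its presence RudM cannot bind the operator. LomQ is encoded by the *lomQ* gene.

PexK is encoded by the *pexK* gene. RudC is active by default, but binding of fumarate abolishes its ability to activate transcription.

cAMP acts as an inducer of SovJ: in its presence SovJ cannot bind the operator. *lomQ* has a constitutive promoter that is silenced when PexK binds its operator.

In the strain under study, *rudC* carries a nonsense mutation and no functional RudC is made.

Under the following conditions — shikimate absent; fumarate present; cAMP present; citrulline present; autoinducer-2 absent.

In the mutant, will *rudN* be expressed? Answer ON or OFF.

cAMP is present, so SovJ is inactive.
Autoinducer-2 is absent, so NerF is active.
RudC is non-functional in this strain, so it has no effect.
Required activator RudC is absent, so *vorJ* is not transcribed.
So VorJ is not produced.
With no repressor bound, *pexK* is transcribed.
So PexK is produced and active.
With repressor PexK bound, *lomQ* is not transcribed.
So LomQ is not produced.
Shikimate is absent, so RudM is active.
With repressor RudM bound, *rudN* is not transcribed.

OFF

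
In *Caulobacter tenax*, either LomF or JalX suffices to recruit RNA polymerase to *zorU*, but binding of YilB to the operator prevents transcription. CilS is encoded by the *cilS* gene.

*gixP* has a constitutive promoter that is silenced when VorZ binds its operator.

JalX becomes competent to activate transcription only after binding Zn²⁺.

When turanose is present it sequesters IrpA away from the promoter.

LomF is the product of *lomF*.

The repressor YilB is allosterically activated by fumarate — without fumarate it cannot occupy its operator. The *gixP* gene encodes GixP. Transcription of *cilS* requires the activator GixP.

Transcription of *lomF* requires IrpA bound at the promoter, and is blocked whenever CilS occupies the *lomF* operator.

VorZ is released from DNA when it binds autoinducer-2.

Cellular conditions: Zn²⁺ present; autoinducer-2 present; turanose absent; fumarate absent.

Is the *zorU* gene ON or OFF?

Turanose is absent, so IrpA is active.
Autoinducer-2 is present, so VorZ is inactive.
With no repressor bound, *gixP* is transcribed.
So GixP is produced and active.
No repressor is bound and GixP is active, so *cilS* is transcribed.
So CilS is produced and active.
With repressor CilS bound, *lomF* is not transcribed.
So LomF is not produced.
Zn²⁺ is present, so JalX is active.
Fumarate is absent, so YilB is inactive.
Activator JalX is present, so *zorU* is transcribed.

ON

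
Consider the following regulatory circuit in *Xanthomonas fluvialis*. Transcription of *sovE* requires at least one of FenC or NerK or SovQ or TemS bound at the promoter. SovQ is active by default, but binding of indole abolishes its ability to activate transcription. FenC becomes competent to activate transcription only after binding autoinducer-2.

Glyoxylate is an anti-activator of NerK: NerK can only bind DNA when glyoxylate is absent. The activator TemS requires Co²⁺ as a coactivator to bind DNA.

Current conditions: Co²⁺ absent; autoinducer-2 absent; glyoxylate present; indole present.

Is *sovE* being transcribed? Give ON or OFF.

OFF

Autoinducer-2 is absent, so FenC is inactive.
Glyoxylate is present, so NerK is inactive.
Indole is present, so SovQ is inactive.
Co²⁺ is absent, so TemS is inactive.
No activator is available at the *sovE* promoter, so *sovE* is not transcribed.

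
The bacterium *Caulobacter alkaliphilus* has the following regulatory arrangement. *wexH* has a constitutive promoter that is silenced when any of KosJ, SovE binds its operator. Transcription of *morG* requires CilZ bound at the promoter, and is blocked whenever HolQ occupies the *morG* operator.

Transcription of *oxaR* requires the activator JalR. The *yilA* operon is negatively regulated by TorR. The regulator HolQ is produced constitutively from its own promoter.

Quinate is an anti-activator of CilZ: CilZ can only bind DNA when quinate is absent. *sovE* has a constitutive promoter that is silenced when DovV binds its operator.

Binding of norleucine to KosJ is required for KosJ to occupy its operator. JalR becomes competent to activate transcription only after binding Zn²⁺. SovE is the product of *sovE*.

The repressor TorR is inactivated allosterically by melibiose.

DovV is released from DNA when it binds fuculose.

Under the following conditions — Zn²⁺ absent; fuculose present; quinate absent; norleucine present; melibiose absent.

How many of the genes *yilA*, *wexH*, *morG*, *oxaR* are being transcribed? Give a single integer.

Melibiose is absent, so TorR is active.
With repressor TorR bound, *yilA* is not transcribed.
→ *yilA* is OFF.
Norleucine is present, so KosJ is active.
Fuculose is present, so DovV is inactive.
With no repressor bound, *sovE* is transcribed.
So SovE is produced and active.
With repressor KosJ bound, *wexH* is not transcribed.
→ *wexH* is OFF.
HolQ is produced constitutively and is active.
Quinate is absent, so CilZ is active.
With repressor HolQ bound, *morG* is not transcribed.
→ *morG* is OFF.
Zn²⁺ is absent, so JalR is inactive.
Required activator JalR is absent, so *oxaR* is not transcribed.
→ *oxaR* is OFF.
0 of the 4 genes are transcribed.

0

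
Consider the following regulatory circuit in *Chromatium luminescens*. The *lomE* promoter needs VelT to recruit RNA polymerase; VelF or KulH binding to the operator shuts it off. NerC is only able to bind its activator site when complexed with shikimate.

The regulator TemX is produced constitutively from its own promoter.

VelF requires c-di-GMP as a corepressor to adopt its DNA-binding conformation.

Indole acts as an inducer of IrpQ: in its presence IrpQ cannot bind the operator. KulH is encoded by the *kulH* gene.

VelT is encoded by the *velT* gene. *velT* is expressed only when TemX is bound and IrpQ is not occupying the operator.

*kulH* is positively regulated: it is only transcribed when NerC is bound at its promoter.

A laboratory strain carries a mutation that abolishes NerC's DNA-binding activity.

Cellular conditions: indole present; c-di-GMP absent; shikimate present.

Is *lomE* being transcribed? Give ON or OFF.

ON

TemX is produced constitutively and is active.
Indole is present, so IrpQ is inactive.
No repressor is bound and TemX is active, so *velT* is transcribed.
So VelT is produced and active.
c-di-GMP is absent, so VelF is inactive.
NerC is non-functional in this strain, so it has no effect.
Required activator NerC is absent, so *kulH* is not transcribed.
So KulH is not produced.
No repressor is bound and VelT is active, so *lomE* is transcribed.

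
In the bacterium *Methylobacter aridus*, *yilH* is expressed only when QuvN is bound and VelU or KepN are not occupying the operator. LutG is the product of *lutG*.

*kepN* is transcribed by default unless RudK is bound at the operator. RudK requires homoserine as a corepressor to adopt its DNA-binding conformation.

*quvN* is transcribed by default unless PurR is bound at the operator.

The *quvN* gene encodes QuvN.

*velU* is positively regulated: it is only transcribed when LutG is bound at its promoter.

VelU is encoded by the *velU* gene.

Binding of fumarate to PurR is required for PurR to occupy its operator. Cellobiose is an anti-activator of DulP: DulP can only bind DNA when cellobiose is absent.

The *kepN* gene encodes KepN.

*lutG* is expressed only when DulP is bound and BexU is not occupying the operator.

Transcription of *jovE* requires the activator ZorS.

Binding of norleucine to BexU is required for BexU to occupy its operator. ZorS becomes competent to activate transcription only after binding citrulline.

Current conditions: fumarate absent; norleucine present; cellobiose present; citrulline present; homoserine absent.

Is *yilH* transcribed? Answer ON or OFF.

OFF

Fumarate is absent, so PurR is inactive.
With no repressor bound, *quvN* is transcribed.
So QuvN is produced and active.
Norleucine is present, so BexU is active.
Cellobiose is present, so DulP is inactive.
With repressor BexU bound, *lutG* is not transcribed.
So LutG is not produced.
Required activator LutG is absent, so *velU* is not transcribed.
So VelU is not produced.
Homoserine is absent, so RudK is inactive.
With no repressor bound, *kepN* is transcribed.
So KepN is produced and active.
With repressor KepN bound, *yilH* is not transcribed.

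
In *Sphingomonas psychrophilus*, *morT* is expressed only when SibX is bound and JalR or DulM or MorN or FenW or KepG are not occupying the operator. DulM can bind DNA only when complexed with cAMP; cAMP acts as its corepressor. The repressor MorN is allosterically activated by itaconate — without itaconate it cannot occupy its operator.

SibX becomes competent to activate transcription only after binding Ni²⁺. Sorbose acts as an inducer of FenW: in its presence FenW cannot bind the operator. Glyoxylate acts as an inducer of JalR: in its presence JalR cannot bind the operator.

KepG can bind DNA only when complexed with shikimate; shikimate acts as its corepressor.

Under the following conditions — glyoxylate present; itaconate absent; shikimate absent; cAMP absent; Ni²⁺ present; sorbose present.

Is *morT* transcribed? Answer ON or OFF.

Glyoxylate is present, so JalR is inactive.
cAMP is absent, so DulM is inactive.
Itaconate is absent, so MorN is inactive.
Sorbose is present, so FenW is inactive.
Shikimate is absent, so KepG is inactive.
Ni²⁺ is present, so SibX is active.
No repressor is bound and SibX is active, so *morT* is transcribed.

ON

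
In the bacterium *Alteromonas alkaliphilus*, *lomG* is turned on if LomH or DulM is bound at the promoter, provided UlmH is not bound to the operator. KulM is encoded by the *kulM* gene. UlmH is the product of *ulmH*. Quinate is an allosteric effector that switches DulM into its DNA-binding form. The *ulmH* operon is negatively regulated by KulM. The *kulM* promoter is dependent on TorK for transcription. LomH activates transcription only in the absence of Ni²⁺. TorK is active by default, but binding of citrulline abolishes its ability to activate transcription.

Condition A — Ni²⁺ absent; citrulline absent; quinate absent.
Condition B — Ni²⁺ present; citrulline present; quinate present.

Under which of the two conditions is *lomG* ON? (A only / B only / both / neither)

A only

Condition A:
Ni²⁺ is absent, so LomH is active.
Citrulline is absent, so TorK is active.
No repressor is bound and TorK is active, so *kulM* is transcribed.
So KulM is produced and active.
With repressor KulM bound, *ulmH* is not transcribed.
So UlmH is not produced.
Quinate is absent, so DulM is inactive.
Activator LomH is present, so *lomG* is transcribed.
→ *lomG* is ON in A.
Condition B:
Ni²⁺ is present, so LomH is inactive.
Citrulline is present, so TorK is inactive.
Required activator TorK is absent, so *kulM* is not transcribed.
So KulM is not produced.
With no repressor bound, *ulmH* is transcribed.
So UlmH is produced and active.
Quinate is present, so DulM is active.
With repressor UlmH bound, *lomG* is not transcribed.
→ *lomG* is OFF in B.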